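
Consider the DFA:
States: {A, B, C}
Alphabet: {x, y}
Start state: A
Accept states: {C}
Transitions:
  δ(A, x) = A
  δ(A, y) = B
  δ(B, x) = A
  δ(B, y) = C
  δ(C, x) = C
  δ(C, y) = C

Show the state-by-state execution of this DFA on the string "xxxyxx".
read 'x': A → A
  read 'x': A → A
  read 'x': A → A
  read 'y': A → B
  read 'x': B → A
  read 'x': A → A
A -> A -> A -> A -> B -> A -> A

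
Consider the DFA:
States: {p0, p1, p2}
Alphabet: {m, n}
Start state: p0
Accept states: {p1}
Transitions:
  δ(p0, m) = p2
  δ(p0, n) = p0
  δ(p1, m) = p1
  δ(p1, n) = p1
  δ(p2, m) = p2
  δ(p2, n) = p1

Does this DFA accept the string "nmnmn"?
Processing string "nmnmn":
  p0 --n--> p0
  p0 --m--> p2
  p2 --n--> p1
  p1 --m--> p1
  p1 --n--> p1
Final state: p1
Accept states: {p1}
Yes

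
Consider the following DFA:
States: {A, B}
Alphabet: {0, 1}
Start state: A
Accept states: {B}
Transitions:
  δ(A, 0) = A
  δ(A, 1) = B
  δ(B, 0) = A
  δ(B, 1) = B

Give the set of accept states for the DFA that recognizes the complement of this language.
Complement accept states = All states \ Original accept states
= {A, B} \ {B}
{A}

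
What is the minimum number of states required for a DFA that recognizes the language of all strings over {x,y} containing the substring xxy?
By Myhill–Nerode, count the distinguishable equivalence classes: 4 classes — one per longest suffix of the input that is a prefix of 'xxy' (lengths 0 through 2), plus an absorbing 'already seen xxy' class.
4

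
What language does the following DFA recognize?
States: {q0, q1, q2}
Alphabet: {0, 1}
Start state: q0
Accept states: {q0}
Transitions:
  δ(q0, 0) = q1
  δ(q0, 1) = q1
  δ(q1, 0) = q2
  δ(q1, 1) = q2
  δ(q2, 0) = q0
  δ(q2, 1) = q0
Testing a few strings:
  '11' → reject
  '010' → accept
  '100' → accept
  '0110' → reject
State roles: q0=length ≡ 0 (mod 3); q1=length ≡ 1 (mod 3); q2=length ≡ 2 (mod 3)
All binary strings whose length is a multiple of 3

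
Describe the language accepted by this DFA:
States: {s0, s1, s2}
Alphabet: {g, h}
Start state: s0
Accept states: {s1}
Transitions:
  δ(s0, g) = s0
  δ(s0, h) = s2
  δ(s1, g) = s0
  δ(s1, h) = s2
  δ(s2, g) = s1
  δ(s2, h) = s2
Testing a few strings:
  'hhhh' → reject
  'h' → reject
  'hhg' → accept
  'ghh' → reject
State roles: s0=no suffix match; s1=suffix is hg; s2=one trailing h
All strings over {g,h} ending with hg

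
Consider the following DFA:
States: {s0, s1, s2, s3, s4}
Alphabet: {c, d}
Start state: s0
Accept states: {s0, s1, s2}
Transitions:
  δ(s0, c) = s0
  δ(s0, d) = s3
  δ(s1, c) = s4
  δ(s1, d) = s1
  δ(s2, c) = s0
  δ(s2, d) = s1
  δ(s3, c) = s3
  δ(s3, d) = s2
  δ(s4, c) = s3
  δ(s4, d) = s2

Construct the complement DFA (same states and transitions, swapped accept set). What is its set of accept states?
Complement accept states = All states \ Original accept states
= {s0, s1, s2, s3, s4} \ {s0, s1, s2}
{s3, s4}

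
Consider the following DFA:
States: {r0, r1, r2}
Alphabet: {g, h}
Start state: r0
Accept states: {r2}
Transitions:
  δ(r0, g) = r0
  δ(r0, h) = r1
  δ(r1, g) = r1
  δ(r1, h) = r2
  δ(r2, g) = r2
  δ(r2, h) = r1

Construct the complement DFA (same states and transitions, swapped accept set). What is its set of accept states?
Complement accept states = All states \ Original accept states
= {r0, r1, r2} \ {r2}
{r0, r1}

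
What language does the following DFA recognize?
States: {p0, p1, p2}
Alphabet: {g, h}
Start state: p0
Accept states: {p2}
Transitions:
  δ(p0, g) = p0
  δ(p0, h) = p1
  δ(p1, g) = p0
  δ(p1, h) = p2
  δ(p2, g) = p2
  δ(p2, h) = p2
Testing a few strings:
  'hgh' → reject
  'gh' → reject
  'h' → reject
  'hgg' → reject
State roles: p0=no progress toward hh; p1=one trailing h; p2=substring hh seen
All strings over {g,h} containing the substring hh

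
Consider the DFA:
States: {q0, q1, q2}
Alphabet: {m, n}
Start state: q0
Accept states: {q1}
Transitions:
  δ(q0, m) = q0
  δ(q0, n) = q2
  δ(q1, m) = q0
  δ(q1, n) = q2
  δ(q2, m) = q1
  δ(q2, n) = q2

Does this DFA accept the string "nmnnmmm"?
Processing string "nmnnmmm":
  q0 --n--> q2
  q2 --m--> q1
  q1 --n--> q2
  q2 --n--> q2
  q2 --m--> q1
  q1 --m--> q0
  q0 --m--> q0
Final state: q0
Accept states: {q1}
No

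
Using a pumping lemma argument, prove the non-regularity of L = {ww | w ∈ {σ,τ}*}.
Assume L is regular with pumping length p. Idea: pumping the leading σ-block breaks the equality of the two halves.
Choose s = σ^p τ σ^p τ ∈ L (with w = σ^p τ). |s| = 2p+2 ≥ p. By the pumping lemma, s = xyz with |xy| ≤ p, |y| > 0, so y = σ^k with k ≥ 1, in the first σ-block. Then xy²z = σ^(p+k) τ σ^p τ, of length 2p+2+k. If k is odd this length is odd, so it cannot be of the form ww. If k is even, each half has length p+1+k/2 ≤ p+k, so the first half lies entirely inside the leading σ-block and contains no τ, while the second half ends in τ; the halves differ. Either way xy²z ∉ L.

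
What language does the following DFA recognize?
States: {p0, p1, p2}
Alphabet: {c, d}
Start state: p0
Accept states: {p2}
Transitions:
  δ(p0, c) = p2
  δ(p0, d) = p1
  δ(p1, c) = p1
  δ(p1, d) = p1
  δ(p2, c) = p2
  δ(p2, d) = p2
Testing a few strings:
  'c' → accept
  'dc' → reject
  'd' → reject
  'dd' → reject
State roles: p0=no input read; p1=started with d (dead); p2=started with c
All strings over {c,d} starting with c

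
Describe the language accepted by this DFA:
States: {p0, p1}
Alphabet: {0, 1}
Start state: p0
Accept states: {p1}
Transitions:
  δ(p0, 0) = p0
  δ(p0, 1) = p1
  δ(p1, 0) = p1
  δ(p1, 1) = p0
Testing a few strings:
  '0' → reject
  '1' → accept
  '010' → accept
  '00' → reject
State roles: p0=even number of 1's so far; p1=odd number of 1's so far
All binary strings with an odd number of 1's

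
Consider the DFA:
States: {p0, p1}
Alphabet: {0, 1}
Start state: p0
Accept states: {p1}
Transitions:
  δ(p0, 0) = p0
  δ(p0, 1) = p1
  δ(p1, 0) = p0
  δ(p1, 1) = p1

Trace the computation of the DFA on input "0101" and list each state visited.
read '0': p0 → p0
  read '1': p0 → p1
  read '0': p1 → p0
  read '1': p0 → p1
p0 -> p0 -> p1 -> p0 -> p1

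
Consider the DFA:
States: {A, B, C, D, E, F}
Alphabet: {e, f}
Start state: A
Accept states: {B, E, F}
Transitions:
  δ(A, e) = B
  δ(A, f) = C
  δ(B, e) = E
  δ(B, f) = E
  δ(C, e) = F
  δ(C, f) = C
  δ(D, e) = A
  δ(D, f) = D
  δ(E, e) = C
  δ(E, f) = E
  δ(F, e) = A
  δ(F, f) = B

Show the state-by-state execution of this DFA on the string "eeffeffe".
read 'e': A → B
  read 'e': B → E
  read 'f': E → E
  read 'f': E → E
  read 'e': E → C
  read 'f': C → C
  read 'f': C → C
  read 'e': C → F
A -> B -> E -> E -> E -> C -> C -> C -> F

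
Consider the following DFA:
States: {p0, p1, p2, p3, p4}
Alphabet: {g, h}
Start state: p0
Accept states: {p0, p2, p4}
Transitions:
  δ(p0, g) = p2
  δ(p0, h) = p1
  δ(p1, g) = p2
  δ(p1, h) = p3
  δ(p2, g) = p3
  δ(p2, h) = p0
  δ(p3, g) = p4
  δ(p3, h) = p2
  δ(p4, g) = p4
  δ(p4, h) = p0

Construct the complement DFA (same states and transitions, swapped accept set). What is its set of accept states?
Complement accept states = All states \ Original accept states
= {p0, p1, p2, p3, p4} \ {p0, p2, p4}
{p1, p3}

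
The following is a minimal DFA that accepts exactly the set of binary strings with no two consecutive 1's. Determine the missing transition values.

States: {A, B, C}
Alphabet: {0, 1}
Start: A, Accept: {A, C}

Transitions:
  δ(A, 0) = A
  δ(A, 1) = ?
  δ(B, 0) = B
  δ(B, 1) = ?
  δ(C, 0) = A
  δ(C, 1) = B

From the language and accept set, identify what each state tracks — A: last symbol not 1 (ok); B: saw 11 (dead); C: last symbol 1 (ok).
Each missing δ(q, a) is the state matching the new tracked value after reading a.
δ(A, 1) = C; δ(B, 1) = B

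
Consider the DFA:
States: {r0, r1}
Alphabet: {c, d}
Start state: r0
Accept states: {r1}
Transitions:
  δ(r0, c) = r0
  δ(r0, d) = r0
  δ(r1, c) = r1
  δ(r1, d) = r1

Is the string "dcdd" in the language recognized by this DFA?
Processing string "dcdd":
  r0 --d--> r0
  r0 --c--> r0
  r0 --d--> r0
  r0 --d--> r0
Final state: r0
Accept states: {r1}
No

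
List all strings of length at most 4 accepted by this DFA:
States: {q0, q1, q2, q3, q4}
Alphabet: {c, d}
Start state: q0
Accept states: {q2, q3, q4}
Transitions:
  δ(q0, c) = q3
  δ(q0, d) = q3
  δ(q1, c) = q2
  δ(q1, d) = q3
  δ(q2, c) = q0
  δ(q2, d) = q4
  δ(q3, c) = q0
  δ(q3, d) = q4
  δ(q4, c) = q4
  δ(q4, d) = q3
c, d, cd, dd, ccc, ccd, cdc, cdd, dcc, dcd, ddc, ddd, cccd, ccdd, cdcc, cdcd, cddd, dccd, dcdd, ddcc, ddcd, dddd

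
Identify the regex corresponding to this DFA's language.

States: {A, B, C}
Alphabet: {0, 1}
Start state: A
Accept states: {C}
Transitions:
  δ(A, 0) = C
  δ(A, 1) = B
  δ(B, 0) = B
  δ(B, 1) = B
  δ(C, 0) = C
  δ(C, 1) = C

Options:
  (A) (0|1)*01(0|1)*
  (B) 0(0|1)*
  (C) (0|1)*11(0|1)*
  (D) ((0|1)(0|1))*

Check each option against the DFA on short strings; one disagreement eliminates an option:
  (A) (0|1)*01(0|1)*: on '0' the DFA goes A → C and accepts (C ∈ Accept), but the regex does not match it → eliminate
  (B) 0(0|1)*: agrees with the DFA on every string of length ≤ 6
  (C) (0|1)*11(0|1)*: on '0' the DFA goes A → C and accepts (C ∈ Accept), but the regex does not match it → eliminate
  (D) ((0|1)(0|1))*: on ε the DFA stays in A and rejects (A ∉ Accept), but the regex matches it → eliminate
Only (B) is consistent with the DFA.
(B) 0(0|1)*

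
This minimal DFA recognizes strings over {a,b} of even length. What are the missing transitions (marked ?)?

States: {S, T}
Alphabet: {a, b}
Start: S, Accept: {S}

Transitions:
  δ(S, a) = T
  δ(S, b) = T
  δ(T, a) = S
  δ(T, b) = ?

From the language and accept set, identify what each state tracks — S: even length so far; T: odd length so far.
Each missing δ(q, a) is the state matching the new tracked value after reading a.
δ(T, b) = S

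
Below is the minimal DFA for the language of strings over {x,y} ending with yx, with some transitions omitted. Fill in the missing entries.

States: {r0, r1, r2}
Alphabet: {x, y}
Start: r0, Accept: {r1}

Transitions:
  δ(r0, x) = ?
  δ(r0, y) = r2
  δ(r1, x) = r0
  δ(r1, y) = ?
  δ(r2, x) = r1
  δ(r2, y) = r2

From the language and accept set, identify what each state tracks — r0: no suffix match; r1: suffix is yx; r2: one trailing y.
Each missing δ(q, a) is the state matching the new tracked value after reading a.
δ(r0, x) = r0; δ(r1, y) = r2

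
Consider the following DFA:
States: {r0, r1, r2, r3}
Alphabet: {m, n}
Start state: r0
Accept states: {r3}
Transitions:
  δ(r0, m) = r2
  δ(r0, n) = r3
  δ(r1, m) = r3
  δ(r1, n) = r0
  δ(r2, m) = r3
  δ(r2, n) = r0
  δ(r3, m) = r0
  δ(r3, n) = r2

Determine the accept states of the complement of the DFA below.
Complement accept states = All states \ Original accept states
= {r0, r1, r2, r3} \ {r3}
{r0, r1, r2}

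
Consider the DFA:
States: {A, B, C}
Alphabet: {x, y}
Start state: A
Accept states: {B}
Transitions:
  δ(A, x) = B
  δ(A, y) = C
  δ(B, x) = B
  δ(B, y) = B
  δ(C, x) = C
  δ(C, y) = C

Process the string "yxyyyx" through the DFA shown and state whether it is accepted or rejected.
Processing string "yxyyyx":
  A --y--> C
  C --x--> C
  C --y--> C
  C --y--> C
  C --y--> C
  C --x--> C
Final state: C
Accept states: {B}
No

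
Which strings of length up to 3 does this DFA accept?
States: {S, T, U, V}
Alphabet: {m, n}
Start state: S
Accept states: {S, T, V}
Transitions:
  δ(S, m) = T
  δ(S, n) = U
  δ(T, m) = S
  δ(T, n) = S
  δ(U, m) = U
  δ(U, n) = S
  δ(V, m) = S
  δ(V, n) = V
ε, m, mm, mn, nn, mmm, mnm, nmn, nnm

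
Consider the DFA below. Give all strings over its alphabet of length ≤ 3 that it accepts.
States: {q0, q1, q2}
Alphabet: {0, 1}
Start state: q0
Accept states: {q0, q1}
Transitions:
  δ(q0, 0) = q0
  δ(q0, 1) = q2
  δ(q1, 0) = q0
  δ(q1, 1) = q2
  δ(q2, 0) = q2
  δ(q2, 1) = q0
ε, 0, 00, 11, 000, 011, 101, 110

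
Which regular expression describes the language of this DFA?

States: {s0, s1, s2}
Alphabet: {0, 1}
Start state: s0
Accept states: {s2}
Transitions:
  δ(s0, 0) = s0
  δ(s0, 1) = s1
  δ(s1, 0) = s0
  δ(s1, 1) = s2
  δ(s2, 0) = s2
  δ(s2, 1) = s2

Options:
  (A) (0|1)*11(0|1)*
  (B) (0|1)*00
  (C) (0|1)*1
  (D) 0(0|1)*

Check each option against the DFA on short strings; one disagreement eliminates an option:
  (A) (0|1)*11(0|1)*: agrees with the DFA on every string of length ≤ 6
  (B) (0|1)*00: on '00' the DFA goes s0 → s0 → s0 and rejects (s0 ∉ Accept), but the regex matches it → eliminate
  (C) (0|1)*1: on '1' the DFA goes s0 → s1 and rejects (s1 ∉ Accept), but the regex matches it → eliminate
  (D) 0(0|1)*: on '0' the DFA goes s0 → s0 and rejects (s0 ∉ Accept), but the regex matches it → eliminate
Only (A) is consistent with the DFA.
(A) (0|1)*11(0|1)*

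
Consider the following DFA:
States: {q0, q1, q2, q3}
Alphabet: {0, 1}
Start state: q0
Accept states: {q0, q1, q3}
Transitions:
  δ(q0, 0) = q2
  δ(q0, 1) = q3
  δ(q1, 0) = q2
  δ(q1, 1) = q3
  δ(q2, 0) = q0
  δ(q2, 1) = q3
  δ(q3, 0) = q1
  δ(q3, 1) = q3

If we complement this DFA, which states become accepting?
Complement accept states = All states \ Original accept states
= {q0, q1, q2, q3} \ {q0, q1, q3}
{q2}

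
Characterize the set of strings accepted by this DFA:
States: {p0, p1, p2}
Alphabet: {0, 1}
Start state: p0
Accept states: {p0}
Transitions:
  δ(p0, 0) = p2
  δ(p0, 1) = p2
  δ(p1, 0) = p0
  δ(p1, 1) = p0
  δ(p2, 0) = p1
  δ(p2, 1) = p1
Testing a few strings:
  '1' → reject
  '10' → reject
  '0010' → reject
  '0' → reject
State roles: p0=length ≡ 0 (mod 3); p1=length ≡ 2 (mod 3); p2=length ≡ 1 (mod 3)
All binary strings whose length is a multiple of 3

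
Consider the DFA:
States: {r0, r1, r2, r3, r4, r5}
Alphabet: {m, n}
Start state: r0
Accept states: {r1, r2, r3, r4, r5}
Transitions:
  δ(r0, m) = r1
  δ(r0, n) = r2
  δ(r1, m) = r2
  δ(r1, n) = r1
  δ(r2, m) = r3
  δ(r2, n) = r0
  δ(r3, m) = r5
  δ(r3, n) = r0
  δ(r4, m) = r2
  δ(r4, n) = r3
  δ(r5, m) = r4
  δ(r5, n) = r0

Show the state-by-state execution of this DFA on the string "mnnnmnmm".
read 'm': r0 → r1
  read 'n': r1 → r1
  read 'n': r1 → r1
  read 'n': r1 → r1
  read 'm': r1 → r2
  read 'n': r2 → r0
  read 'm': r0 → r1
  read 'm': r1 → r2
r0 -> r1 -> r1 -> r1 -> r1 -> r2 -> r0 -> r1 -> r2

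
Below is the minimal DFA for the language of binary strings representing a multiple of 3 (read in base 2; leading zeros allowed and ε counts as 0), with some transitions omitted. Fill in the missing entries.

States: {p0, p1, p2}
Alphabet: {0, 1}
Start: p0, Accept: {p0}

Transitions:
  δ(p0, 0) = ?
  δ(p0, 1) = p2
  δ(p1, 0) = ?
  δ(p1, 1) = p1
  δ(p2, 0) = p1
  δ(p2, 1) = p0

From the language and accept set, identify what each state tracks — p0: value ≡ 0 (mod 3); p1: value ≡ 2 (mod 3); p2: value ≡ 1 (mod 3).
Each missing δ(q, a) is the state matching the new tracked value after reading a.
δ(p0, 0) = p0; δ(p1, 0) = p2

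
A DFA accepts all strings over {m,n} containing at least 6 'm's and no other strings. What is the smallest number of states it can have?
By Myhill–Nerode, count the distinguishable equivalence classes: 7 classes — having seen 0, 1, …, 5, or ≥6 copies of 'm'; any two classes i < j (j ≤ 6) are distinguished by the string m^(6−j), which takes class j to 6 copies (accepted) but leaves class i below 6 (rejected).
7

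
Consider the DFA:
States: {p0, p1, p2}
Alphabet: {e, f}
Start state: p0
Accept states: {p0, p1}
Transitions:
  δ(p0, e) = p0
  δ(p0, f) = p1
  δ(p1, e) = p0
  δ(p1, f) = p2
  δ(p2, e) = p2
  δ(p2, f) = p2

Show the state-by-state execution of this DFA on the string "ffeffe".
read 'f': p0 → p1
  read 'f': p1 → p2
  read 'e': p2 → p2
  read 'f': p2 → p2
  read 'f': p2 → p2
  read 'e': p2 → p2
p0 -> p1 -> p2 -> p2 -> p2 -> p2 -> p2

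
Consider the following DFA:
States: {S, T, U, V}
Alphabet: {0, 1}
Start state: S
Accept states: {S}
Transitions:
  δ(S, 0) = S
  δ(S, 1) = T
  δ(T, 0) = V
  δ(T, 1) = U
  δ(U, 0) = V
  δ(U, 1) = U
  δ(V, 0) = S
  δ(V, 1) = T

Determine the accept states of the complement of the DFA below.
Complement accept states = All states \ Original accept states
= {S, T, U, V} \ {S}
{T, U, V}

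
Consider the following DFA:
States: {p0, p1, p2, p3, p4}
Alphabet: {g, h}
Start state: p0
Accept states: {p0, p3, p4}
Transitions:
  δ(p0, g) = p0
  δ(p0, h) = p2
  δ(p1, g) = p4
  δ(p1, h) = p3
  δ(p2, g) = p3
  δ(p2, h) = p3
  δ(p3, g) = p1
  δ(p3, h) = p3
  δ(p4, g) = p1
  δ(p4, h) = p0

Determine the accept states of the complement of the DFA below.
Complement accept states = All states \ Original accept states
= {p0, p1, p2, p3, p4} \ {p0, p3, p4}
{p1, p2}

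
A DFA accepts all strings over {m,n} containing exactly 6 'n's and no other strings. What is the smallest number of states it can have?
By Myhill–Nerode, count the distinguishable equivalence classes: 8 classes — having seen 0, 1, …, 6, or >6 copies of 'n'; the count-6 class is the only accepting one and >6 is dead.
8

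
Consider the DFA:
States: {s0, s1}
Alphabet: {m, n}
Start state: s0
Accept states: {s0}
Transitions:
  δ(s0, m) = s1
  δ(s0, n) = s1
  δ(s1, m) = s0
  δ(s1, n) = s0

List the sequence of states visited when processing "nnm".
read 'n': s0 → s1
  read 'n': s1 → s0
  read 'm': s0 → s1
s0 -> s1 -> s0 -> s1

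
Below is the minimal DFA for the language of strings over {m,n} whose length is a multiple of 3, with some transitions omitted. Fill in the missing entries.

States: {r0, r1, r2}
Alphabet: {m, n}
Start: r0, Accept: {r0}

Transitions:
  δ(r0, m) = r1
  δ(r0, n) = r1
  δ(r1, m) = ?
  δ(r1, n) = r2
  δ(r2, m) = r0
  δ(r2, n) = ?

From the language and accept set, identify what each state tracks — r0: length ≡ 0 (mod 3); r1: length ≡ 1 (mod 3); r2: length ≡ 2 (mod 3).
Each missing δ(q, a) is the state matching the new tracked value after reading a.
δ(r1, m) = r2; δ(r2, n) = r0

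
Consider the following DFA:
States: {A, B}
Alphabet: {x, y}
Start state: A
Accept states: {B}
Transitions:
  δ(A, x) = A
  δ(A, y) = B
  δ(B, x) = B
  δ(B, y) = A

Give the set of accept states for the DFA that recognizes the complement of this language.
Complement accept states = All states \ Original accept states
= {A, B} \ {B}
{A}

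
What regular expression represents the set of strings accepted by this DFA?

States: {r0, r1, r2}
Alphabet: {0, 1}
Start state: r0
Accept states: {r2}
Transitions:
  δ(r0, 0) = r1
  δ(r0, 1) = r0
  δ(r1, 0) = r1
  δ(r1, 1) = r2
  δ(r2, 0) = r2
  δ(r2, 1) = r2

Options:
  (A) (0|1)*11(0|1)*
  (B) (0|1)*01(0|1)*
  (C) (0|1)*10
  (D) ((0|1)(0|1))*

Check each option against the DFA on short strings; one disagreement eliminates an option:
  (A) (0|1)*11(0|1)*: on '01' the DFA goes r0 → r1 → r2 and accepts (r2 ∈ Accept), but the regex does not match it → eliminate
  (B) (0|1)*01(0|1)*: agrees with the DFA on every string of length ≤ 6
  (C) (0|1)*10: on '01' the DFA goes r0 → r1 → r2 and accepts (r2 ∈ Accept), but the regex does not match it → eliminate
  (D) ((0|1)(0|1))*: on ε the DFA stays in r0 and rejects (r0 ∉ Accept), but the regex matches it → eliminate
Only (B) is consistent with the DFA.
(B) (0|1)*01(0|1)*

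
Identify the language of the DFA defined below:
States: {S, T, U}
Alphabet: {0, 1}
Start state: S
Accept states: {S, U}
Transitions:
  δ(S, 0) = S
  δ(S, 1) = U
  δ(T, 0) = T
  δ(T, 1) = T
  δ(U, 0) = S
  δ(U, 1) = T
Testing a few strings:
  '11' → reject
  '0110' → reject
  '01' → accept
  '0' → accept
State roles: S=last symbol not 1 (ok); T=saw 11 (dead); U=last symbol 1 (ok)
All binary strings with no two consecutive 1's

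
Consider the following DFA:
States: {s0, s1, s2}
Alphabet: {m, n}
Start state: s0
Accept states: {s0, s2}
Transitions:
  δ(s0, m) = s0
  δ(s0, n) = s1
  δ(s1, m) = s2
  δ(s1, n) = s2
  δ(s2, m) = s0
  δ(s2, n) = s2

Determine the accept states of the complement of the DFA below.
Complement accept states = All states \ Original accept states
= {s0, s1, s2} \ {s0, s2}
{s1}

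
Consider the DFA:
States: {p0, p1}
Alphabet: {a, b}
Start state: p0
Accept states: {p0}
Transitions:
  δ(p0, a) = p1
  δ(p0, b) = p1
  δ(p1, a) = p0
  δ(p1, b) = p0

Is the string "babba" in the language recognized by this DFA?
Processing string "babba":
  p0 --b--> p1
  p1 --a--> p0
  p0 --b--> p1
  p1 --b--> p0
  p0 --a--> p1
Final state: p1
Accept states: {p0}
No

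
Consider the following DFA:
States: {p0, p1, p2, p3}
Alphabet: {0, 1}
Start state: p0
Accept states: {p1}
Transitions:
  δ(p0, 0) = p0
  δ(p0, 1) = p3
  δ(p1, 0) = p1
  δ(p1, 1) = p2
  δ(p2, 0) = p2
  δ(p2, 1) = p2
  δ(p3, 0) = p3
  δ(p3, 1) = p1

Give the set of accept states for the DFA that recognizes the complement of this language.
Complement accept states = All states \ Original accept states
= {p0, p1, p2, p3} \ {p1}
{p0, p2, p3}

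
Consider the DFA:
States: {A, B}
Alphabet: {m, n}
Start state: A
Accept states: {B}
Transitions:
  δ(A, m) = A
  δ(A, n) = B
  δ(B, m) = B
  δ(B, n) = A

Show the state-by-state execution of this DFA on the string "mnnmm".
read 'm': A → A
  read 'n': A → B
  read 'n': B → A
  read 'm': A → A
  read 'm': A → A
A -> A -> B -> A -> A -> A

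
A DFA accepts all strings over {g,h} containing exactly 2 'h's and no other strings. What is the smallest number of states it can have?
By Myhill–Nerode, count the distinguishable equivalence classes: 4 classes — having seen 0, 1, 2, or >2 copies of 'h'; the count-2 class is the only accepting one and >2 is dead.
4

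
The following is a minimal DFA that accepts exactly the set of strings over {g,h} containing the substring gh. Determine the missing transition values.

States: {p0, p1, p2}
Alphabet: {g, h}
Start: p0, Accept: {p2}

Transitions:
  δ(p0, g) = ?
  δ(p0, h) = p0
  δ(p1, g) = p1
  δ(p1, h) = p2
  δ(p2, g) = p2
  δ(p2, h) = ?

From the language and accept set, identify what each state tracks — p0: no g seen yet; p1: seen a g, waiting for h; p2: substring gh seen.
Each missing δ(q, a) is the state matching the new tracked value after reading a.
δ(p0, g) = p1; δ(p2, h) = p2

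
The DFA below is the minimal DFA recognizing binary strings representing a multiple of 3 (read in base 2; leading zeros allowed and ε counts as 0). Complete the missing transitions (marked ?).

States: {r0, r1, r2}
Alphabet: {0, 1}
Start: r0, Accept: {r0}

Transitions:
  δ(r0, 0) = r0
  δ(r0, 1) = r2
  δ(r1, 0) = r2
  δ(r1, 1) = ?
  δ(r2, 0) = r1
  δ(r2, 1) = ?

From the language and accept set, identify what each state tracks — r0: value ≡ 0 (mod 3); r1: value ≡ 2 (mod 3); r2: value ≡ 1 (mod 3).
Each missing δ(q, a) is the state matching the new tracked value after reading a.
δ(r1, 1) = r1; δ(r2, 1) = r0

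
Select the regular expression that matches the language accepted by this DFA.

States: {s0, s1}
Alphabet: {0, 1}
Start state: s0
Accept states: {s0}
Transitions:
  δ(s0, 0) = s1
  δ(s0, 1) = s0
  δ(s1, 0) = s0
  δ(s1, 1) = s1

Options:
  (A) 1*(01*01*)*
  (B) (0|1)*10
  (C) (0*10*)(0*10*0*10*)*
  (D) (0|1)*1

Check each option against the DFA on short strings; one disagreement eliminates an option:
  (A) 1*(01*01*)*: agrees with the DFA on every string of length ≤ 6
  (B) (0|1)*10: on ε the DFA stays in s0 and accepts (s0 ∈ Accept), but the regex does not match it → eliminate
  (C) (0*10*)(0*10*0*10*)*: on ε the DFA stays in s0 and accepts (s0 ∈ Accept), but the regex does not match it → eliminate
  (D) (0|1)*1: on ε the DFA stays in s0 and accepts (s0 ∈ Accept), but the regex does not match it → eliminate
Only (A) is consistent with the DFA.
(A) 1*(01*01*)*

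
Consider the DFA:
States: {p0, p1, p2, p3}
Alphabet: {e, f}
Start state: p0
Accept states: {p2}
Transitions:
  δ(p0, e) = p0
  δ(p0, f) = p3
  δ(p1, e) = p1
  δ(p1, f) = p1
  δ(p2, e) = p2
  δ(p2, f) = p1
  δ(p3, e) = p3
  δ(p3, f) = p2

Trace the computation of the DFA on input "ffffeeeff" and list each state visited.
read 'f': p0 → p3
  read 'f': p3 → p2
  read 'f': p2 → p1
  read 'f': p1 → p1
  read 'e': p1 → p1
  read 'e': p1 → p1
  read 'e': p1 → p1
  read 'f': p1 → p1
  read 'f': p1 → p1
p0 -> p3 -> p2 -> p1 -> p1 -> p1 -> p1 -> p1 -> p1 -> p1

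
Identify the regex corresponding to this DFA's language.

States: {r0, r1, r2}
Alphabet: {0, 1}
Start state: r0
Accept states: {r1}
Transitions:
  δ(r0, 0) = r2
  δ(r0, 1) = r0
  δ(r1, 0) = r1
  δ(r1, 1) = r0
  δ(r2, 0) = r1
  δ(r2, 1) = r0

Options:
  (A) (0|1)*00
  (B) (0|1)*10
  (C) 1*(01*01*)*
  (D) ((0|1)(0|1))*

Check each option against the DFA on short strings; one disagreement eliminates an option:
  (A) (0|1)*00: agrees with the DFA on every string of length ≤ 6
  (B) (0|1)*10: on '00' the DFA goes r0 → r2 → r1 and accepts (r1 ∈ Accept), but the regex does not match it → eliminate
  (C) 1*(01*01*)*: on ε the DFA stays in r0 and rejects (r0 ∉ Accept), but the regex matches it → eliminate
  (D) ((0|1)(0|1))*: on ε the DFA stays in r0 and rejects (r0 ∉ Accept), but the regex matches it → eliminate
Only (A) is consistent with the DFA.
(A) (0|1)*00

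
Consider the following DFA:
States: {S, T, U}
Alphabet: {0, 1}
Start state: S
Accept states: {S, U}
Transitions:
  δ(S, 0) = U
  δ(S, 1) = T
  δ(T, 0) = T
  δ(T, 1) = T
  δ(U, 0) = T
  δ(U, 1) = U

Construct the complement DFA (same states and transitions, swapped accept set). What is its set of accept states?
Complement accept states = All states \ Original accept states
= {S, T, U} \ {S, U}
{T}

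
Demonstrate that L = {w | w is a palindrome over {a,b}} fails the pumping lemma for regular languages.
Assume L is regular with pumping length p. Idea: pumping the leading a-block breaks the symmetry.
Choose s = a^p b a^p (a palindrome of length 2p+1 ≥ p). By the pumping lemma, s = xyz with |xy| ≤ p, |y| > 0, so y = a^k with k > 0 (xy lies entirely in the first a^p). Then xy²z = a^(p+k) b a^p, which is not a palindrome since p+k ≠ p.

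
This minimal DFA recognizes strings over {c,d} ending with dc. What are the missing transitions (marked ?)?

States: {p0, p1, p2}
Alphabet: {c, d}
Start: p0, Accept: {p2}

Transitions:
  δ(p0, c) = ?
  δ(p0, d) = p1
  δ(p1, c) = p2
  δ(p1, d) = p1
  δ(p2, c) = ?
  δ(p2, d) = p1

From the language and accept set, identify what each state tracks — p0: no suffix match; p1: one trailing d; p2: suffix is dc.
Each missing δ(q, a) is the state matching the new tracked value after reading a.
δ(p0, c) = p0; δ(p2, c) = p0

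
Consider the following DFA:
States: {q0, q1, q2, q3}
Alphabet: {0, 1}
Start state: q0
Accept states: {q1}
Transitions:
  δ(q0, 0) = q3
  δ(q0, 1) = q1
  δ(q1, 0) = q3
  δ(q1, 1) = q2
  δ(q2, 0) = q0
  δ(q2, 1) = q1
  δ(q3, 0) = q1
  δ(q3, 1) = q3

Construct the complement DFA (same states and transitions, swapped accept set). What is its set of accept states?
Complement accept states = All states \ Original accept states
= {q0, q1, q2, q3} \ {q1}
{q0, q2, q3}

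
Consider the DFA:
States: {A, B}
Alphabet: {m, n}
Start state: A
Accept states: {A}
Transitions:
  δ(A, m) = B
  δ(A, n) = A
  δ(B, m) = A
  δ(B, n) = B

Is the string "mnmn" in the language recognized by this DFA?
Processing string "mnmn":
  A --m--> B
  B --n--> B
  B --m--> A
  A --n--> A
Final state: A
Accept states: {A}
Yes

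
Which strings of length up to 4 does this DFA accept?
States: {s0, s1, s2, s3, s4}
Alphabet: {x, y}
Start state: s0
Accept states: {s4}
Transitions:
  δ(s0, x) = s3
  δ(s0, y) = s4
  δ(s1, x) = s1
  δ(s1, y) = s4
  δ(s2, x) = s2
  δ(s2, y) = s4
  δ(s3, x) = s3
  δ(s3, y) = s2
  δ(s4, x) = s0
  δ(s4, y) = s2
y, xyy, yxy, yyy, xxyy, xyxy, yyxy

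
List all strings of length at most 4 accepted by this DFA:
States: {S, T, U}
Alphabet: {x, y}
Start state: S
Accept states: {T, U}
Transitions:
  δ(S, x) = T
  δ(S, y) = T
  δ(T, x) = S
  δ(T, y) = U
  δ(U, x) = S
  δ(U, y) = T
x, y, xy, yy, xxx, xxy, xyy, yxx, yxy, yyy, xxxy, xxyy, xyxx, xyxy, xyyy, yxxy, yxyy, yyxx, yyxy, yyyy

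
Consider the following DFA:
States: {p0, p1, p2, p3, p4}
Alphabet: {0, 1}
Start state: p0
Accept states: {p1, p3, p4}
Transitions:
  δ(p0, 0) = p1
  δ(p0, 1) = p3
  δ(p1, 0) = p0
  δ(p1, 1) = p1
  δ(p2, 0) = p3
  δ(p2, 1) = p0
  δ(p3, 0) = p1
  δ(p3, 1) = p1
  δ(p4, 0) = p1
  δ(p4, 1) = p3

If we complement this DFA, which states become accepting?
Complement accept states = All states \ Original accept states
= {p0, p1, p2, p3, p4} \ {p1, p3, p4}
{p0, p2}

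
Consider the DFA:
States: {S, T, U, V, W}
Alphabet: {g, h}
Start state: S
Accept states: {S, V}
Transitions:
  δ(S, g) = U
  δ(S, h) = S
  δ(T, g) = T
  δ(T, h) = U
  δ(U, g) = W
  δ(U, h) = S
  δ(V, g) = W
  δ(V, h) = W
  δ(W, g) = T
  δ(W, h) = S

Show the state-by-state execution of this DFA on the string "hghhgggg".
read 'h': S → S
  read 'g': S → U
  read 'h': U → S
  read 'h': S → S
  read 'g': S → U
  read 'g': U → W
  read 'g': W → T
  read 'g': T → T
S -> S -> U -> S -> S -> U -> W -> T -> T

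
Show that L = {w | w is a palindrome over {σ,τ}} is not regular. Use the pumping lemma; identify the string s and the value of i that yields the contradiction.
Assume L is regular with pumping length p. Idea: pumping the leading σ-block breaks the symmetry.
Choose s = σ^p τ σ^p (a palindrome of length 2p+1 ≥ p). By the pumping lemma, s = xyz with |xy| ≤ p, |y| > 0, so y = σ^k with k > 0 (xy lies entirely in the first σ^p). Then xy²z = σ^(p+k) τ σ^p, which is not a palindrome since p+k ≠ p.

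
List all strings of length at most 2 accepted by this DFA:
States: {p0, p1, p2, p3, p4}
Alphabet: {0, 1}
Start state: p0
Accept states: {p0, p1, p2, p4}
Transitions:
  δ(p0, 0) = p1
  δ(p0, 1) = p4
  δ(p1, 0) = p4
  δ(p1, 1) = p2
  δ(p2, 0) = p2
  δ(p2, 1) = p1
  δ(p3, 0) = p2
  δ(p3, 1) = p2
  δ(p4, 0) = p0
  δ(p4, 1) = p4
ε, 0, 1, 00, 01, 10, 11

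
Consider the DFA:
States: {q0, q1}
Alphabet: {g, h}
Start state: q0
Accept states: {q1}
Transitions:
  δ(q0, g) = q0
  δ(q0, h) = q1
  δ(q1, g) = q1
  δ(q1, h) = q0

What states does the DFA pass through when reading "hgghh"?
read 'h': q0 → q1
  read 'g': q1 → q1
  read 'g': q1 → q1
  read 'h': q1 → q0
  read 'h': q0 → q1
q0 -> q1 -> q1 -> q1 -> q0 -> q1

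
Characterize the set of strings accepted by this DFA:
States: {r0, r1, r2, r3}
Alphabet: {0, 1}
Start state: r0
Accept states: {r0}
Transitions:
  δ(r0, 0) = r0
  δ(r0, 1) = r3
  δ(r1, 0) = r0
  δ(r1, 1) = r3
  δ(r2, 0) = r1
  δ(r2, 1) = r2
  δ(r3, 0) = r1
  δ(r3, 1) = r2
Testing a few strings:
  '10' → reject
  '1' → reject
  '0111' → reject
  '011' → reject
State roles: r0=value ≡ 0 (mod 4); r1=value ≡ 2 (mod 4); r2=value ≡ 3 (mod 4); r3=value ≡ 1 (mod 4)
All binary strings representing a multiple of 4 (read in base 2; leading zeros allowed and ε counts as 0)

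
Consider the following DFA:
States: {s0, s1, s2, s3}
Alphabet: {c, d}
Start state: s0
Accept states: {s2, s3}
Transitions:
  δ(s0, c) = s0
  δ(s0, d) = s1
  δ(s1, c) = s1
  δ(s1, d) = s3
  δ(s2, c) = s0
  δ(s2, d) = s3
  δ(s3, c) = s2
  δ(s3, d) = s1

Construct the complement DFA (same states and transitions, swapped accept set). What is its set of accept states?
Complement accept states = All states \ Original accept states
= {s0, s1, s2, s3} \ {s2, s3}
{s0, s1}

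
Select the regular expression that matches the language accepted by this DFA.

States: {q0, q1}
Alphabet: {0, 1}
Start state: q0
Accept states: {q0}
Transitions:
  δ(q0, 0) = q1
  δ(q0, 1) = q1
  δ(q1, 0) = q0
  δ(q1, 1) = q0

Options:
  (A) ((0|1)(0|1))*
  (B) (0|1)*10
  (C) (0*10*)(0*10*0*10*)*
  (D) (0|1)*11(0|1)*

Check each option against the DFA on short strings; one disagreement eliminates an option:
  (A) ((0|1)(0|1))*: agrees with the DFA on every string of length ≤ 6
  (B) (0|1)*10: on ε the DFA stays in q0 and accepts (q0 ∈ Accept), but the regex does not match it → eliminate
  (C) (0*10*)(0*10*0*10*)*: on ε the DFA stays in q0 and accepts (q0 ∈ Accept), but the regex does not match it → eliminate
  (D) (0|1)*11(0|1)*: on ε the DFA stays in q0 and accepts (q0 ∈ Accept), but the regex does not match it → eliminate
Only (A) is consistent with the DFA.
(A) ((0|1)(0|1))*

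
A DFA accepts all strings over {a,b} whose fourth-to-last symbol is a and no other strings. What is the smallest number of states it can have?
By Myhill–Nerode, count the distinguishable equivalence classes: 2^4 = 16 classes — the DFA must remember the last 4 symbols read; every pair of distinct length-4 suffixes is distinguishable by some continuation.
16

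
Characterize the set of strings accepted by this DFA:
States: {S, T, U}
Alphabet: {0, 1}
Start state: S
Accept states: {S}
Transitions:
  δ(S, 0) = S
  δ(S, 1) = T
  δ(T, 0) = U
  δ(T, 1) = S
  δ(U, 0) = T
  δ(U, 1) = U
Testing a few strings:
  '01' → reject
  '00' → accept
  '11' → accept
  '001' → reject
State roles: S=value ≡ 0 (mod 3); T=value ≡ 1 (mod 3); U=value ≡ 2 (mod 3)
All binary strings representing a multiple of 3 (read in base 2; leading zeros allowed and ε counts as 0)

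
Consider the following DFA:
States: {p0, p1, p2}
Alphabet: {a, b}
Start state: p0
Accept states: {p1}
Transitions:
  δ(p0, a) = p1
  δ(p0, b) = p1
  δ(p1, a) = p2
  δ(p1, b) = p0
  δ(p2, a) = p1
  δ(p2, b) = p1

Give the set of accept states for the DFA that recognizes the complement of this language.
Complement accept states = All states \ Original accept states
= {p0, p1, p2} \ {p1}
{p0, p2}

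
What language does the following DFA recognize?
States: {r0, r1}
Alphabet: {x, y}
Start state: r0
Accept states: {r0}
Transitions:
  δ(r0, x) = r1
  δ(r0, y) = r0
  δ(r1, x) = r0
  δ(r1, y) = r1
Testing a few strings:
  'y' → accept
  'xxx' → reject
  'yyx' → reject
  'xyy' → reject
State roles: r0=even number of x's so far; r1=odd number of x's so far
All strings over {x,y} with an even number of x's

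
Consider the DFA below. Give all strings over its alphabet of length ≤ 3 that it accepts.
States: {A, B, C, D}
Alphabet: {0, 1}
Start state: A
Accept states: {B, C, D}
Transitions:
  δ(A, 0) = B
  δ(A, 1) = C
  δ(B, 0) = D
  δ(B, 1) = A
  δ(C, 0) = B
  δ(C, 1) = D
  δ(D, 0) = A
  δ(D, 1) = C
0, 1, 00, 10, 11, 001, 010, 011, 100, 111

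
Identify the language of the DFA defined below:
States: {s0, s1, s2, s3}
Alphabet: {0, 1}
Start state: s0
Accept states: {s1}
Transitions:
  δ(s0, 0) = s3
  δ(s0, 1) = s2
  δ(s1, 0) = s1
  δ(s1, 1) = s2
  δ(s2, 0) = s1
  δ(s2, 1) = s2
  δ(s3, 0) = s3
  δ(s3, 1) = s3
Testing a few strings:
  '1' → reject
  '000' → reject
  '0' → reject
  '100' → accept
State roles: s0=no input read; s1=started with 1, last symbol 0; s2=started with 1, last symbol 1; s3=started with 0 (dead)
All binary strings that start with 1 and end with 0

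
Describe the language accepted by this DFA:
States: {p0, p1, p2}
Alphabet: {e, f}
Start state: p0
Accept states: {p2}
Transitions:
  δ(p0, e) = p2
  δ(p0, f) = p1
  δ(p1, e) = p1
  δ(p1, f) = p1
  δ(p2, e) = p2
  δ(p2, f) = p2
Testing a few strings:
  'fef' → reject
  'ef' → accept
  'ff' → reject
  'e' → accept
State roles: p0=no input read; p1=started with f (dead); p2=started with e
All strings over {e,f} starting with e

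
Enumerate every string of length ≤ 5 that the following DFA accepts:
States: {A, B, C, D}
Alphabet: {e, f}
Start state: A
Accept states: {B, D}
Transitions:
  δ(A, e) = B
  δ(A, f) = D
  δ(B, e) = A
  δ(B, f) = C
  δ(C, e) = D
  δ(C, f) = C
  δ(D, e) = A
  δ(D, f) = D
e, f, ff, eee, eef, efe, fee, fef, fff, eeff, efef, effe, feff, ffee, ffef, ffff, eeeee, eeeef, eeefe, eefee, eefef, eefff, efeee, efeef, efeff, effef, efffe, feeee, feeef, feefe, fefee, fefef, fefff, ffeff, fffee, fffef, fffff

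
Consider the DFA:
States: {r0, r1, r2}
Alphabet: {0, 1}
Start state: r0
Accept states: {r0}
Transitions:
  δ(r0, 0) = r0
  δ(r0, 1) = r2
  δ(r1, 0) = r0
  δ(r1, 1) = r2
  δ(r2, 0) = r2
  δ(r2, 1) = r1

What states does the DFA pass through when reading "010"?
read '0': r0 → r0
  read '1': r0 → r2
  read '0': r2 → r2
r0 -> r0 -> r2 -> r2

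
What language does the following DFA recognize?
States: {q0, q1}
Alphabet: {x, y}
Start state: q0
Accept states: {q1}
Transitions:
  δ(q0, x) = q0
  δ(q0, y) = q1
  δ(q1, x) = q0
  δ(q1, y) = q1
Testing a few strings:
  'yy' → accept
  'x' → reject
  'y' → accept
  'yxy' → accept
State roles: q0=last symbol not y; q1=last symbol is y
All strings over {x,y} ending with y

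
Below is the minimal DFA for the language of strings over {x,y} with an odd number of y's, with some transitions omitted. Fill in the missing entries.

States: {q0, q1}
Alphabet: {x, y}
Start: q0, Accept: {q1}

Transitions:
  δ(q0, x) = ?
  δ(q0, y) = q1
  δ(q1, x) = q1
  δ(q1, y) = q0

From the language and accept set, identify what each state tracks — q0: even number of y's so far; q1: odd number of y's so far.
Each missing δ(q, a) is the state matching the new tracked value after reading a.
δ(q0, x) = q0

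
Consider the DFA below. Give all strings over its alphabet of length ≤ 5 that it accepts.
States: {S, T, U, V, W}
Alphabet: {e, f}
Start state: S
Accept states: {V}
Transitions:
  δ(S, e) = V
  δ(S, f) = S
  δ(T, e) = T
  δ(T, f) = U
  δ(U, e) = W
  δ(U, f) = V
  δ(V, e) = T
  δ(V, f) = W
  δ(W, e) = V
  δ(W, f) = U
e, fe, efe, ffe, eeff, efff, fefe, fffe, eeeff, eefee, efefe, effee, feeff, fefff, ffefe, ffffe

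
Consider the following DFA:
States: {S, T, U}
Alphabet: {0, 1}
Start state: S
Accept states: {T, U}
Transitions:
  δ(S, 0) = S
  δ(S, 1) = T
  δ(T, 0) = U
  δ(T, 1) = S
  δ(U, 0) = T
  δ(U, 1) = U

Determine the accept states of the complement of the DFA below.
Complement accept states = All states \ Original accept states
= {S, T, U} \ {T, U}
{S}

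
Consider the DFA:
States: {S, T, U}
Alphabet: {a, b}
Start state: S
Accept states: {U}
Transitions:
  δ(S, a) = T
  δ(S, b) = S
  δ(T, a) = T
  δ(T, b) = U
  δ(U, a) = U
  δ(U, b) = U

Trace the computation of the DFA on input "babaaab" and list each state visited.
read 'b': S → S
  read 'a': S → T
  read 'b': T → U
  read 'a': U → U
  read 'a': U → U
  read 'a': U → U
  read 'b': U → U
S -> S -> T -> U -> U -> U -> U -> U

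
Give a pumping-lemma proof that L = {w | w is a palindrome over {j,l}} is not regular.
Assume L is regular with pumping length p. Idea: pumping the leading j-block breaks the symmetry.
Choose s = j^p l j^p (a palindrome of length 2p+1 ≥ p). By the pumping lemma, s = xyz with |xy| ≤ p, |y| > 0, so y = j^k with k > 0 (xy lies entirely in the first j^p). Then xy²z = j^(p+k) l j^p, which is not a palindrome since p+k ≠ p.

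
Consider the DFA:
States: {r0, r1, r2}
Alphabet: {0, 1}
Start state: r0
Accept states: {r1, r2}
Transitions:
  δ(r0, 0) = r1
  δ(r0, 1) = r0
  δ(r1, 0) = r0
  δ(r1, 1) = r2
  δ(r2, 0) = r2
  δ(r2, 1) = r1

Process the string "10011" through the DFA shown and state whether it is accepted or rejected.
Processing string "10011":
  r0 --1--> r0
  r0 --0--> r1
  r1 --0--> r0
  r0 --1--> r0
  r0 --1--> r0
Final state: r0
Accept states: {r1, r2}
No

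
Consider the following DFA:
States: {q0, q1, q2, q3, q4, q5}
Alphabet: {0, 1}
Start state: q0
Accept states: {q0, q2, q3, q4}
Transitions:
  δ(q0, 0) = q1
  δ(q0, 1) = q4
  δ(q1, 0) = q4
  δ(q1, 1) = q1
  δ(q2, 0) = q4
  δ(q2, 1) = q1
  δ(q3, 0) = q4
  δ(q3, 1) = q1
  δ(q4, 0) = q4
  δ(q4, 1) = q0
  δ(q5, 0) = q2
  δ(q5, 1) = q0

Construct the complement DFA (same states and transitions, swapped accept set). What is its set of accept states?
Complement accept states = All states \ Original accept states
= {q0, q1, q2, q3, q4, q5} \ {q0, q2, q3, q4}
{q1, q5}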